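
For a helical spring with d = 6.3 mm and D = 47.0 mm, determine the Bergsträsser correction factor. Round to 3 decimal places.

C = D/d = 47.0/6.3 = 7.4603
K_B = (4C+2)/(4C−3) = 31.841/26.841 = 1.1863

1.186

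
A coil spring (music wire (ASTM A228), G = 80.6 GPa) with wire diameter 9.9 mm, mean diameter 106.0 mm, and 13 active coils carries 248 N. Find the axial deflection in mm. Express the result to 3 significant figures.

k = Gd⁴/(8D³N_a) = (80.6×10³)(9.9⁴)/(8·106.0³·13) = 6.2506 N/mm
δ = F/k = 248 / 6.2506 = 39.676 mm

39.7 mm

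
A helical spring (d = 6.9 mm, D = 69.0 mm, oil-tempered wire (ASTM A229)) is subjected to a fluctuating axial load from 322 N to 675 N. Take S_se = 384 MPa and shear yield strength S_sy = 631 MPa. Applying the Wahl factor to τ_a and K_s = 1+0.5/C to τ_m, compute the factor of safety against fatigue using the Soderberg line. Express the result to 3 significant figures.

C = D/d = 69.0/6.9 = 10.0000; K_W = (4C−1)/(4C−4)+0.615/C = 1.1448; K_s = 1+0.5/C = 1.0500
F_a = (F_max−F_min)/2 = 176.5 N; F_m = (F_max+F_min)/2 = 498.5 N
τ_a = K_W·8F_aD/(πd³) = 1.1448 × 94.403 = 108.08 MPa
τ_m = K_s·8F_mD/(πd³) = 1.0500 × 266.63 = 279.96 MPa
Soderberg: 1/n_f = τ_a/S_se + τ_m/S_sy = 108.08/384 + 279.96/631 = 0.28145 + 0.44368 = 0.72512
n_f = 1/0.72512 = 1.379

1.38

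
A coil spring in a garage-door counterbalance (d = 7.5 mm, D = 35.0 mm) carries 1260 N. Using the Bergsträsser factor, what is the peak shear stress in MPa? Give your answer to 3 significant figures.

351 MPa

Spring index C = D/d = 35.0/7.5 = 4.6667
K_B = (4C+2)/(4C−3) = 20.667/15.667 = 1.3191
τ₀ = 8FD/(πd³) = 8·1260·35.0/(π·7.5³) = 352800/1325.4 = 266.19 MPa
τ_max = K·τ₀ = 1.3191 × 266.19 = 351.15 MPa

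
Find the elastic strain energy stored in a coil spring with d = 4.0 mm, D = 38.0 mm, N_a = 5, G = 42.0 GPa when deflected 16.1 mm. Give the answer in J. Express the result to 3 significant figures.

k = Gd⁴/(8D³N_a) = (42.0×10³)(4.0⁴)/(8·38.0³·5) = 4.8987 N/mm
U = ½kδ² = 0.5 × 4.8987 × 16.1² = 634.89 N·mm = 0.63489 J

0.635 J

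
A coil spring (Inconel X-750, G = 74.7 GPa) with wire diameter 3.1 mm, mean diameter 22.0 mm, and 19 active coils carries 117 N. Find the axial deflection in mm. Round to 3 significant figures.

k = Gd⁴/(8D³N_a) = (74.7×10³)(3.1⁴)/(8·22.0³·19) = 4.2624 N/mm
δ = F/k = 117 / 4.2624 = 27.449 mm

27.4 mm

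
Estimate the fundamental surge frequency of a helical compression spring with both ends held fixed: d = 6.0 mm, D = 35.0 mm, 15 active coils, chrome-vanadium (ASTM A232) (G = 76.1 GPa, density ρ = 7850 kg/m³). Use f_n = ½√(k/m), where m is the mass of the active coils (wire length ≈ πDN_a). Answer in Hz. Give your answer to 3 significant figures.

k = Gd⁴/(8D³N_a) = (76.1×10³)(6.0⁴)/(8·35.0³·15) = 19.169 N/mm = 19169 N/m
Wire length L = πDN_a = π·35.0·15 = 1649.3 mm
m = ρ·(πd²/4)·L = 7850 × 28.274×10⁻⁶ m² × 1.6493 m = 0.36608 kg
f_n = ½√(k/m) = 0.5·√(19169/0.36608) = 0.5·√(52364) = 114.42 Hz

114 Hz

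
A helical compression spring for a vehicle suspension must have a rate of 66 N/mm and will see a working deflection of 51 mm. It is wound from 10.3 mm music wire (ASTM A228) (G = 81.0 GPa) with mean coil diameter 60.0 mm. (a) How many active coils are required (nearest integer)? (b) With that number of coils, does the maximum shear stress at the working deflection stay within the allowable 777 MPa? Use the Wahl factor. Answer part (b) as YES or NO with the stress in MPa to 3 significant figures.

N_a = Gd⁴/(8D³k) = (81.0×10³)(10.3⁴)/(8·60.0³·66) = 7.994 → N_a = 8
Actual rate k = Gd⁴/(8D³·8) = 65.948 N/mm
Working load F = kδ = 65.948·51 = 3363.3 N
C = 60.0/10.3 = 5.8252; K_W = (4C−1)/(4C−4)+0.615/C = 1.2610
τ_max = K_W·8FD/(πd³) = 1.2610·470.27 = 593.02 MPa
τ_max ≤ 777 MPa → acceptable

(a) 8 coils; (b) YES, τ_max = 593 MPa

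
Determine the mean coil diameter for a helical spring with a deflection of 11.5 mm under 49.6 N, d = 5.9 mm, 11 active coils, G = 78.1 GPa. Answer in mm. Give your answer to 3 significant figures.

62.9 mm

Required rate k = F/δ = 49.6/11.5 = 4.313 N/mm
D = (Gd⁴/(8N_a·k))^(1/3) = (78.1×10³·5.9⁴/(8·11·4.313))^(1/3)
  = (249340)^(1/3) = 62.9406 mm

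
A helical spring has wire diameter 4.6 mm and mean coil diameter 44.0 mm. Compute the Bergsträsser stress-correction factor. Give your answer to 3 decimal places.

C = D/d = 44.0/4.6 = 9.5652
K_B = (4C+2)/(4C−3) = 40.261/35.261 = 1.1418

1.142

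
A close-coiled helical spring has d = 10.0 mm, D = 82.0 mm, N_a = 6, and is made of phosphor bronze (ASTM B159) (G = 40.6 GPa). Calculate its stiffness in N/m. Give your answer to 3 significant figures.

k = Gd⁴/(8D³N_a) = (40.6×10³ × 10.0⁴) / (8 × 82.0³ × 6)
  = 4.06e+08 / 2.64657e+07 = 15.341 N/mm = 15341 N/m

15300 N/m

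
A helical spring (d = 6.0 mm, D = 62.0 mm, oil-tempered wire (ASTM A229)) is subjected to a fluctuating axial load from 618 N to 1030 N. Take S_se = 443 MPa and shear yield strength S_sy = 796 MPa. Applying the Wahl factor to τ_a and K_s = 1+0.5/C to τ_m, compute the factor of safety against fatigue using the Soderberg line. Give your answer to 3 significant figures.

C = D/d = 62.0/6.0 = 10.3333; K_W = (4C−1)/(4C−4)+0.615/C = 1.1399; K_s = 1+0.5/C = 1.0484
F_a = (F_max−F_min)/2 = 206 N; F_m = (F_max+F_min)/2 = 824 N
τ_a = K_W·8F_aD/(πd³) = 1.1399 × 150.57 = 171.63 MPa
τ_m = K_s·8F_mD/(πd³) = 1.0484 × 602.29 = 631.43 MPa
Soderberg: 1/n_f = τ_a/S_se + τ_m/S_sy = 171.63/443 + 631.43/796 = 0.38743 + 0.79326 = 1.1807
n_f = 1/1.1807 = 0.847

0.847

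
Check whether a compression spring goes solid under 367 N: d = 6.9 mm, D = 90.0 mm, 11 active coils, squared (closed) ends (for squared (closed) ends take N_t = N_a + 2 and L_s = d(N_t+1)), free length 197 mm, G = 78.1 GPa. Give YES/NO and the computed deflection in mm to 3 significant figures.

k = Gd⁴/(8D³N_a) = (78.1×10³)(6.9⁴)/(8·90.0³·11) = 2.7595 N/mm
N_t = 13; L_s = 6.9·14 = 96.6 mm; δ_solid = L₀ − L_s = 197 − 96.6 = 100.4 mm
δ = F/k = 367/2.7595 = 132.99 mm
δ ≥ δ_solid → spring goes solid

YES, δ = 133 mm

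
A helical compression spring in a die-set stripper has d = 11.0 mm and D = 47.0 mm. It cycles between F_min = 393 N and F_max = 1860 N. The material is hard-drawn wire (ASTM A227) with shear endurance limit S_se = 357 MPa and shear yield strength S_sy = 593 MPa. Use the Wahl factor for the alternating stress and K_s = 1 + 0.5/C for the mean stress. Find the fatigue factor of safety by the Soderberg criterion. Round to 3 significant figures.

C = D/d = 47.0/11.0 = 4.2727; K_W = (4C−1)/(4C−4)+0.615/C = 1.3731; K_s = 1+0.5/C = 1.1170
F_a = (F_max−F_min)/2 = 733.5 N; F_m = (F_max+F_min)/2 = 1126.5 N
τ_a = K_W·8F_aD/(πd³) = 1.3731 × 65.957 = 90.566 MPa
τ_m = K_s·8F_mD/(πd³) = 1.1170 × 101.3 = 113.15 MPa
Soderberg: 1/n_f = τ_a/S_se + τ_m/S_sy = 90.566/357 + 113.15/593 = 0.25369 + 0.19081 = 0.44449
n_f = 1/0.44449 = 2.25

2.25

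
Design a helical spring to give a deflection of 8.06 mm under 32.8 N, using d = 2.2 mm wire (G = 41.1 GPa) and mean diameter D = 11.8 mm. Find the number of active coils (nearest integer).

18

Required rate k = F/δ = 32.8/8.06 = 4.0695 N/mm
N_a = Gd⁴/(8D³k) = (41.1×10³ × 2.2⁴)/(8 × 11.8³ × 4.0695)
    = 962792 / 53490.3 = 18 → 18 coils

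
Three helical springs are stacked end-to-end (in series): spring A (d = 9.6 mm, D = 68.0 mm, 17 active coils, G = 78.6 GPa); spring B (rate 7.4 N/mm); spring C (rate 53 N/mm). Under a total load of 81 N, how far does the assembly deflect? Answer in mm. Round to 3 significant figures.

k_A = Gd⁴/(8D³N_a) = (78.6×10³)(9.6⁴)/(8·68.0³·17) = 15.611 N/mm
Series: 1/k_eq = 1/15.611 + 1/7.4 + 1/53 = 0.21806; k_eq = 4.5859 N/mm
δ = F/k_eq = 81/4.5859 = 17.663 mm

17.7 mm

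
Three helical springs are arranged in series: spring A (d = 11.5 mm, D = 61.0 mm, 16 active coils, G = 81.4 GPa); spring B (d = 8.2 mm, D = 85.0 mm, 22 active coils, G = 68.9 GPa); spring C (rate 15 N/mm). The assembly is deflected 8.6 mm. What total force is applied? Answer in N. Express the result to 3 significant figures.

19.8 N

k_A = Gd⁴/(8D³N_a) = (81.4×10³)(11.5⁴)/(8·61.0³·16) = 49.002 N/mm
k_B = Gd⁴/(8D³N_a) = (68.9×10³)(8.2⁴)/(8·85.0³·22) = 2.8821 N/mm
Series: 1/k_eq = 1/49.002 + 1/2.8821 + 1/15 = 0.43405; k_eq = 2.3039 N/mm
F = k_eq·δ = 2.3039·8.6 = 19.814 N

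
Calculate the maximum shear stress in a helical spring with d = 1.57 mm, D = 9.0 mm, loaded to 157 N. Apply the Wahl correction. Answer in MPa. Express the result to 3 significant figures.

1180 MPa

Spring index C = D/d = 9.0/1.57 = 5.7325
K_W = (4C−1)/(4C−4) + 0.615/C = 21.930/18.930 + 0.1073 = 1.2658
τ₀ = 8FD/(πd³) = 8·157·9.0/(π·1.57³) = 11304/12.158 = 929.79 MPa
τ_max = K·τ₀ = 1.2658 × 929.79 = 1176.9 MPa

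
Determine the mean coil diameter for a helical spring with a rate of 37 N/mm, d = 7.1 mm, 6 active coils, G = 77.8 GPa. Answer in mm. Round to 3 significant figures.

D = (Gd⁴/(8N_a·k))^(1/3) = (77.8×10³·7.1⁴/(8·6·37))^(1/3)
  = (111319)^(1/3) = 48.1050 mm

48.1 mm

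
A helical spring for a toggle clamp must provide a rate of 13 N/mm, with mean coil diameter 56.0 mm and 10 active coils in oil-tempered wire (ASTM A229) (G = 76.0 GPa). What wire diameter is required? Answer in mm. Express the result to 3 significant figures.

7.00 mm

d = (8D³N_a·k / G)^(1/4) = (8·56.0³·10·13 / (76.0×10³))^0.25
  = (2403.2)^0.25 = 7.0016 mm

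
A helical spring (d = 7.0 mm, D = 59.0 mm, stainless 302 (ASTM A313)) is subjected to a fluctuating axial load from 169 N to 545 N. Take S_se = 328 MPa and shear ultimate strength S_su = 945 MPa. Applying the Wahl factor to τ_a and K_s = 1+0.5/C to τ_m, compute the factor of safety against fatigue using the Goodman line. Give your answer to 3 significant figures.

C = D/d = 59.0/7.0 = 8.4286; K_W = (4C−1)/(4C−4)+0.615/C = 1.1739; K_s = 1+0.5/C = 1.0593
F_a = (F_max−F_min)/2 = 188 N; F_m = (F_max+F_min)/2 = 357 N
τ_a = K_W·8F_aD/(πd³) = 1.1739 × 82.349 = 96.671 MPa
τ_m = K_s·8F_mD/(πd³) = 1.0593 × 156.37 = 165.65 MPa
Goodman: 1/n_f = τ_a/S_se + τ_m/S_su = 96.671/328 + 165.65/945 = 0.29473 + 0.17529 = 0.47002
n_f = 1/0.47002 = 2.128

2.13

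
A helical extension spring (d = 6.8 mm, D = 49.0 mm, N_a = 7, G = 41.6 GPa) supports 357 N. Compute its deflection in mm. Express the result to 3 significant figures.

26.4 mm

k = Gd⁴/(8D³N_a) = (41.6×10³)(6.8⁴)/(8·49.0³·7) = 13.501 N/mm
δ = F/k = 357 / 13.501 = 26.443 mm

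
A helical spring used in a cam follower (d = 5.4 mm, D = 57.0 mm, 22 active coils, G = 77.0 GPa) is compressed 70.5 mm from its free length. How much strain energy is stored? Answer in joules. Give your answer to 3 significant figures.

4.99 J

k = Gd⁴/(8D³N_a) = (77.0×10³)(5.4⁴)/(8·57.0³·22) = 2.0088 N/mm
U = ½kδ² = 0.5 × 2.0088 × 70.5² = 4992 N·mm = 4.992 J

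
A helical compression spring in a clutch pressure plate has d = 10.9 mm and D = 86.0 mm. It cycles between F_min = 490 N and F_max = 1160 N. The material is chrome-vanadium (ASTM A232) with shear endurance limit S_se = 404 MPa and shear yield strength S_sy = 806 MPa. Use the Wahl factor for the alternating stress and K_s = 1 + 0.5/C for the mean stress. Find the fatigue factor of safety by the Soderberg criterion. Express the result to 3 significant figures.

C = D/d = 86.0/10.9 = 7.8899; K_W = (4C−1)/(4C−4)+0.615/C = 1.1868; K_s = 1+0.5/C = 1.0634
F_a = (F_max−F_min)/2 = 335 N; F_m = (F_max+F_min)/2 = 825 N
τ_a = K_W·8F_aD/(πd³) = 1.1868 × 56.651 = 67.233 MPa
τ_m = K_s·8F_mD/(πd³) = 1.0634 × 139.51 = 148.35 MPa
Soderberg: 1/n_f = τ_a/S_se + τ_m/S_sy = 67.233/404 + 148.35/806 = 0.16642 + 0.18406 = 0.35048
n_f = 1/0.35048 = 2.853

2.85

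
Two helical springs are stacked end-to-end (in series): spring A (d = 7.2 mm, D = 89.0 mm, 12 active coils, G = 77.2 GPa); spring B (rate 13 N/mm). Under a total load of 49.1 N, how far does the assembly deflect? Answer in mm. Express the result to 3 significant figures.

19.8 mm

k_A = Gd⁴/(8D³N_a) = (77.2×10³)(7.2⁴)/(8·89.0³·12) = 3.0655 N/mm
Series: 1/k_eq = 1/3.0655 + 1/13 = 0.40313; k_eq = 2.4806 N/mm
δ = F/k_eq = 49.1/2.4806 = 19.794 mm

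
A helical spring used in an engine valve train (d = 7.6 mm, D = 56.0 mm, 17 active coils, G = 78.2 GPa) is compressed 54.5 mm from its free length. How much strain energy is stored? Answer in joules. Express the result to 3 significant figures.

16.2 J

k = Gd⁴/(8D³N_a) = (78.2×10³)(7.6⁴)/(8·56.0³·17) = 10.923 N/mm
U = ½kδ² = 0.5 × 10.923 × 54.5² = 16223 N·mm = 16.223 J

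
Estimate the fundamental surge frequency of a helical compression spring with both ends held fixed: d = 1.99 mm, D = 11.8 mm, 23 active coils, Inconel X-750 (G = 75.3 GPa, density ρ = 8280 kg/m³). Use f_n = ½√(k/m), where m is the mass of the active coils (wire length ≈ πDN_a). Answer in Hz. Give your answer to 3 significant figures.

211 Hz

k = Gd⁴/(8D³N_a) = (75.3×10³)(1.99⁴)/(8·11.8³·23) = 3.9061 N/mm = 3906.1 N/m
Wire length L = πDN_a = π·11.8·23 = 852.63 mm
m = ρ·(πd²/4)·L = 8280 × 3.1103×10⁻⁶ m² × 0.85263 m = 0.021958 kg
f_n = ½√(k/m) = 0.5·√(3906.1/0.021958) = 0.5·√(1.7789e+05) = 210.89 Hz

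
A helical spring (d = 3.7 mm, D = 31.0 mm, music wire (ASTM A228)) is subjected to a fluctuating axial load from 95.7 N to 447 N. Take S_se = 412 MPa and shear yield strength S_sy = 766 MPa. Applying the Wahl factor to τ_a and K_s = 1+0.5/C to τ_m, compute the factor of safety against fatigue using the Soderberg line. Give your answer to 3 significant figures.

0.732

C = D/d = 31.0/3.7 = 8.3784; K_W = (4C−1)/(4C−4)+0.615/C = 1.1751; K_s = 1+0.5/C = 1.0597
F_a = (F_max−F_min)/2 = 175.65 N; F_m = (F_max+F_min)/2 = 271.35 N
τ_a = K_W·8F_aD/(πd³) = 1.1751 × 273.74 = 321.66 MPa
τ_m = K_s·8F_mD/(πd³) = 1.0597 × 422.89 = 448.13 MPa
Soderberg: 1/n_f = τ_a/S_se + τ_m/S_sy = 321.66/412 + 448.13/766 = 0.78074 + 0.58502 = 1.3658
n_f = 1/1.3658 = 0.7322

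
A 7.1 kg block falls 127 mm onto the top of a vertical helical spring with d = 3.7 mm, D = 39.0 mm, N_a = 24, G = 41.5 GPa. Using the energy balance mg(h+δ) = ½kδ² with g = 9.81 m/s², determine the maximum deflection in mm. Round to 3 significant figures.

k = Gd⁴/(8D³N_a) = (41.5×10³)(3.7⁴)/(8·39.0³·24) = 0.6829 N/mm
W = mg = 7.1 × 9.81 = 69.651 N
½kδ² − Wδ − Wh = 0 → δ = (W + √(W² + 2kWh))/k
δ = (69.651 + √(4851.3 + 12081.5))/0.6829 = (69.651 + 130.13)/0.6829 = 292.54 mm

293 mm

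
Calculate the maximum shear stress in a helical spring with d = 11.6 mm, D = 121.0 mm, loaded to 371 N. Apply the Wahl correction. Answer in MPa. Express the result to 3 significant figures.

83.4 MPa

Spring index C = D/d = 121.0/11.6 = 10.4310
K_W = (4C−1)/(4C−4) + 0.615/C = 40.724/37.724 + 0.0590 = 1.1385
τ₀ = 8FD/(πd³) = 8·371·121.0/(π·11.6³) = 359128/4903.7 = 73.236 MPa
τ_max = K·τ₀ = 1.1385 × 73.236 = 83.378 MPa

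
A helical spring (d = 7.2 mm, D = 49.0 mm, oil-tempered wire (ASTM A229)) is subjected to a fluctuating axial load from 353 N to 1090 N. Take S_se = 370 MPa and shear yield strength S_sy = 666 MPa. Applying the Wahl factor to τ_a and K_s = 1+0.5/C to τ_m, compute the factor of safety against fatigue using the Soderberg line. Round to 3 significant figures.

1.26

C = D/d = 49.0/7.2 = 6.8056; K_W = (4C−1)/(4C−4)+0.615/C = 1.2196; K_s = 1+0.5/C = 1.0735
F_a = (F_max−F_min)/2 = 368.5 N; F_m = (F_max+F_min)/2 = 721.5 N
τ_a = K_W·8F_aD/(πd³) = 1.2196 × 123.19 = 150.24 MPa
τ_m = K_s·8F_mD/(πd³) = 1.0735 × 241.2 = 258.92 MPa
Soderberg: 1/n_f = τ_a/S_se + τ_m/S_sy = 150.24/370 + 258.92/666 = 0.40605 + 0.38877 = 0.79481
n_f = 1/0.79481 = 1.258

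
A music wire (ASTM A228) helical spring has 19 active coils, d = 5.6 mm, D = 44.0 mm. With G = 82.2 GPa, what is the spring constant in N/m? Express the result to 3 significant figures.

6240 N/m

k = Gd⁴/(8D³N_a) = (82.2×10³ × 5.6⁴) / (8 × 44.0³ × 19)
  = 8.08396e+07 / 1.2948e+07 = 6.2434 N/mm = 6243.4 N/m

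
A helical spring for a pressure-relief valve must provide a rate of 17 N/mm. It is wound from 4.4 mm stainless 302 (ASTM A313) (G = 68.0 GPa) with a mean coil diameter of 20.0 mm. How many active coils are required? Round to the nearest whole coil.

23

N_a = Gd⁴/(8D³k) = (68.0×10³ × 4.4⁴)/(8 × 20.0³ × 17)
    = 2.54871e+07 / 1.088e+06 = 23.43 → 23 coils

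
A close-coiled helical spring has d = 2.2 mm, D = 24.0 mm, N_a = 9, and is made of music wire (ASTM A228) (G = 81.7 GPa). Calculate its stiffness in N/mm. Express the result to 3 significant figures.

1.92 N/mm

k = Gd⁴/(8D³N_a) = (81.7×10³ × 2.2⁴) / (8 × 24.0³ × 9)
  = 1.91387e+06 / 995328 = 1.9229 N/mm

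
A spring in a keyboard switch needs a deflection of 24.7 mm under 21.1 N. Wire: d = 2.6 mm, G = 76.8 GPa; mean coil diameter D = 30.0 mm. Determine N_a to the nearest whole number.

19

Required rate k = F/δ = 21.1/24.7 = 0.85425 N/mm
N_a = Gd⁴/(8D³k) = (76.8×10³ × 2.6⁴)/(8 × 30.0³ × 0.85425)
    = 3.50958e+06 / 184518 = 19.02 → 19 coils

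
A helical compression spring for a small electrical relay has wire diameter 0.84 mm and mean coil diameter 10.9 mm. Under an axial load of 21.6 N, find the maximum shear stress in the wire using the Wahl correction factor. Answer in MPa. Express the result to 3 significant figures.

1120 MPa

Spring index C = D/d = 10.9/0.84 = 12.9762
K_W = (4C−1)/(4C−4) + 0.615/C = 50.905/47.905 + 0.0474 = 1.1100
τ₀ = 8FD/(πd³) = 8·21.6·10.9/(π·0.84³) = 1883.52/1.862 = 1011.5 MPa
τ_max = K·τ₀ = 1.1100 × 1011.5 = 1122.8 MPa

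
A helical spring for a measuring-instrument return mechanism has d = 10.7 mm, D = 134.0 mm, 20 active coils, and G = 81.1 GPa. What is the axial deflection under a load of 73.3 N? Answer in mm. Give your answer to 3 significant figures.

k = Gd⁴/(8D³N_a) = (81.1×10³)(10.7⁴)/(8·134.0³·20) = 2.7614 N/mm
δ = F/k = 73.3 / 2.7614 = 26.545 mm

26.5 mm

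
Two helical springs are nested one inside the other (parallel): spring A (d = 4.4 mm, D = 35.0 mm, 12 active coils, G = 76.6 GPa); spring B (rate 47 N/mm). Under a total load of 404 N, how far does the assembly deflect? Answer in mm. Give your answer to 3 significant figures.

k_A = Gd⁴/(8D³N_a) = (76.6×10³)(4.4⁴)/(8·35.0³·12) = 6.9753 N/mm
Parallel: k_eq = 6.9753 + 47 = 53.975 N/mm
δ = F/k_eq = 404/53.975 = 7.4849 mm

7.48 mm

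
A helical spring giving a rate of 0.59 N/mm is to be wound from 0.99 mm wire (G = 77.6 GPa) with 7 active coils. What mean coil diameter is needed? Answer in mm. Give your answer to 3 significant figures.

D = (Gd⁴/(8N_a·k))^(1/3) = (77.6×10³·0.99⁴/(8·7·0.59))^(1/3)
  = (2256.12)^(1/3) = 13.1156 mm

13.1 mm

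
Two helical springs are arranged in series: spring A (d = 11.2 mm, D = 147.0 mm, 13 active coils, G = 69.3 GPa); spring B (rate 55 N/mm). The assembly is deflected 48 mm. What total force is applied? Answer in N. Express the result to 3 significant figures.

k_A = Gd⁴/(8D³N_a) = (69.3×10³)(11.2⁴)/(8·147.0³·13) = 3.3008 N/mm
Series: 1/k_eq = 1/3.3008 + 1/55 = 0.32114; k_eq = 3.1139 N/mm
F = k_eq·δ = 3.1139·48 = 149.47 N

149 N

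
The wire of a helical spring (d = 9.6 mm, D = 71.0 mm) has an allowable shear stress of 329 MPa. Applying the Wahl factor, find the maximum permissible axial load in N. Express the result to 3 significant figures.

C = D/d = 71.0/9.6 = 7.3958
K_W = (4C−1)/(4C−4) + 0.615/C = 28.583/25.583 + 0.0832 = 1.2004
τ_max = K·8FD/(πd³) → F_max = τ_allow·πd³/(8DK)
F_max = 329·π·9.6³/(8·71.0·1.2004) = 9.1445e+05/681.84 = 1341.2 N

1340 N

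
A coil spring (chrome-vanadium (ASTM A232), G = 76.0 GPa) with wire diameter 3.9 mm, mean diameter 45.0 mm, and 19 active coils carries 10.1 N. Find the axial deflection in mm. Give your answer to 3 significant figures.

7.96 mm

k = Gd⁴/(8D³N_a) = (76.0×10³)(3.9⁴)/(8·45.0³·19) = 1.2694 N/mm
δ = F/k = 10.1 / 1.2694 = 7.9567 mm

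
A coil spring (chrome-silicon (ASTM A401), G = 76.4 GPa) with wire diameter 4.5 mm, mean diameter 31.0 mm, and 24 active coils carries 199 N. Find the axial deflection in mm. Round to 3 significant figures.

36.3 mm

k = Gd⁴/(8D³N_a) = (76.4×10³)(4.5⁴)/(8·31.0³·24) = 5.4772 N/mm
δ = F/k = 199 / 5.4772 = 36.333 mm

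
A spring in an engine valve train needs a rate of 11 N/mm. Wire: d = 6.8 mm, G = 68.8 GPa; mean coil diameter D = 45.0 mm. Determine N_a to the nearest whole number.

18

N_a = Gd⁴/(8D³k) = (68.8×10³ × 6.8⁴)/(8 × 45.0³ × 11)
    = 1.47104e+08 / 8.019e+06 = 18.34 → 18 coils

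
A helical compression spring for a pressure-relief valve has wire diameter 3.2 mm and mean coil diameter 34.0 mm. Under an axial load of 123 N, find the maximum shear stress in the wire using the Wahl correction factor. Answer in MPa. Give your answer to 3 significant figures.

Spring index C = D/d = 34.0/3.2 = 10.6250
K_W = (4C−1)/(4C−4) + 0.615/C = 41.500/38.500 + 0.0579 = 1.1358
τ₀ = 8FD/(πd³) = 8·123·34.0/(π·3.2³) = 33456/102.94 = 324.99 MPa
τ_max = K·τ₀ = 1.1358 × 324.99 = 369.13 MPa

369 MPa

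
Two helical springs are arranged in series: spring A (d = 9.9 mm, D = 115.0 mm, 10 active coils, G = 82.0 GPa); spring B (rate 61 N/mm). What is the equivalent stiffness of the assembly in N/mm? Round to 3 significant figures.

k_A = Gd⁴/(8D³N_a) = (82.0×10³)(9.9⁴)/(8·115.0³·10) = 6.474 N/mm
Series: 1/k_eq = 1/6.474 + 1/61 = 0.17086; k_eq = 5.8528 N/mm

5.85 N/mm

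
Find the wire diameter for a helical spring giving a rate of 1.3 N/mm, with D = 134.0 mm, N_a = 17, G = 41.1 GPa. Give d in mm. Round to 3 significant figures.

d = (8D³N_a·k / G)^(1/4) = (8·134.0³·17·1.3 / (41.1×10³))^0.25
  = (10350)^0.25 = 10.0865 mm

10.1 mm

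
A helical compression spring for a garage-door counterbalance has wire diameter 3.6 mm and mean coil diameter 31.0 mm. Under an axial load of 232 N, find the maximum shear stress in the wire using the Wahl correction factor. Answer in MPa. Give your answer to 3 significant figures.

459 MPa

Spring index C = D/d = 31.0/3.6 = 8.6111
K_W = (4C−1)/(4C−4) + 0.615/C = 33.444/30.444 + 0.0714 = 1.1700
τ₀ = 8FD/(πd³) = 8·232·31.0/(π·3.6³) = 57536/146.57 = 392.54 MPa
τ_max = K·τ₀ = 1.1700 × 392.54 = 459.25 MPa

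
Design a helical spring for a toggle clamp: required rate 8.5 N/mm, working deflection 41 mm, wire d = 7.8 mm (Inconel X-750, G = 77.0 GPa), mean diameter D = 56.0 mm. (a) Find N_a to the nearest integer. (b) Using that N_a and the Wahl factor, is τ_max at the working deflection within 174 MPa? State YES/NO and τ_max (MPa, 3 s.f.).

(a) 24 coils; (b) YES, τ_max = 126 MPa

N_a = Gd⁴/(8D³k) = (77.0×10³)(7.8⁴)/(8·56.0³·8.5) = 23.87 → N_a = 24
Actual rate k = Gd⁴/(8D³·24) = 8.4529 N/mm
Working load F = kδ = 8.4529·41 = 346.57 N
C = 56.0/7.8 = 7.1795; K_W = (4C−1)/(4C−4)+0.615/C = 1.2070
τ_max = K_W·8FD/(πd³) = 1.2070·104.14 = 125.7 MPa
τ_max ≤ 174 MPa → acceptable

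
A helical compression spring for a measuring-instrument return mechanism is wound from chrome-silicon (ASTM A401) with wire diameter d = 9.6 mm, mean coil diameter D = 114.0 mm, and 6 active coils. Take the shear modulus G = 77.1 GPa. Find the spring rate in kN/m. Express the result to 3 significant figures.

k = Gd⁴/(8D³N_a) = (77.1×10³ × 9.6⁴) / (8 × 114.0³ × 6)
  = 6.54846e+08 / 7.11141e+07 = 9.2084 N/mm

9.21 kN/m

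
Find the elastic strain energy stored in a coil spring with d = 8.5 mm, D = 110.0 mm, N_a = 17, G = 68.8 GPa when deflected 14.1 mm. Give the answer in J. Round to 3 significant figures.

k = Gd⁴/(8D³N_a) = (68.8×10³)(8.5⁴)/(8·110.0³·17) = 1.984 N/mm
U = ½kδ² = 0.5 × 1.984 × 14.1² = 197.22 N·mm = 0.19722 J

0.197 J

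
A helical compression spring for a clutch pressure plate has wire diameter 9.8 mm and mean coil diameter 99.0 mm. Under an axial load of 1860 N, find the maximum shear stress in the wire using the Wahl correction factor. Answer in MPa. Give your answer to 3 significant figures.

570 MPa

Spring index C = D/d = 99.0/9.8 = 10.1020
K_W = (4C−1)/(4C−4) + 0.615/C = 39.408/36.408 + 0.0609 = 1.1433
τ₀ = 8FD/(πd³) = 8·1860·99.0/(π·9.8³) = 1.47312e+06/2956.8 = 498.21 MPa
τ_max = K·τ₀ = 1.1433 × 498.21 = 569.59 MPa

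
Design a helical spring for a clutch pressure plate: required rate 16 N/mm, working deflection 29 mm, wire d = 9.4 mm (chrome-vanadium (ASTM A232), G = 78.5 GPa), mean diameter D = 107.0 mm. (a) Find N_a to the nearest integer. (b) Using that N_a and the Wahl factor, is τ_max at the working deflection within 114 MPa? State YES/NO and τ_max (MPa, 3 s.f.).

(a) 4 coils; (b) NO, τ_max = 168 MPa

N_a = Gd⁴/(8D³k) = (78.5×10³)(9.4⁴)/(8·107.0³·16) = 3.909 → N_a = 4
Actual rate k = Gd⁴/(8D³·4) = 15.634 N/mm
Working load F = kδ = 15.634·29 = 453.4 N
C = 107.0/9.4 = 11.3830; K_W = (4C−1)/(4C−4)+0.615/C = 1.1263
τ_max = K_W·8FD/(πd³) = 1.1263·148.74 = 167.52 MPa
τ_max > 114 MPa → exceeds allowable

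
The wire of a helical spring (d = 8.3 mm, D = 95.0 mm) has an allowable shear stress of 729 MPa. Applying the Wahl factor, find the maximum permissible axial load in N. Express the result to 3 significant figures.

1530 N

C = D/d = 95.0/8.3 = 11.4458
K_W = (4C−1)/(4C−4) + 0.615/C = 44.783/41.783 + 0.0537 = 1.1255
τ_max = K·8FD/(πd³) → F_max = τ_allow·πd³/(8DK)
F_max = 729·π·8.3³/(8·95.0·1.1255) = 1.3095e+06/855.4 = 1530.9 N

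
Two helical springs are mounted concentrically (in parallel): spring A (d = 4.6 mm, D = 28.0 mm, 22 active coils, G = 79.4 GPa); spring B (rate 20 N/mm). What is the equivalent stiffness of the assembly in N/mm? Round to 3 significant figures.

29.2 N/mm

k_A = Gd⁴/(8D³N_a) = (79.4×10³)(4.6⁴)/(8·28.0³·22) = 9.2016 N/mm
Parallel: k_eq = 9.2016 + 20 = 29.202 N/mm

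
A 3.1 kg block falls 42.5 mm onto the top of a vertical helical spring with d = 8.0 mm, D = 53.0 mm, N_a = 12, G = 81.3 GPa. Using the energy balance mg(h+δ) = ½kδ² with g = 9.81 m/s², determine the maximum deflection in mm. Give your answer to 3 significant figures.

k = Gd⁴/(8D³N_a) = (81.3×10³)(8.0⁴)/(8·53.0³·12) = 23.3 N/mm
W = mg = 3.1 × 9.81 = 30.411 N
½kδ² − Wδ − Wh = 0 → δ = (W + √(W² + 2kWh))/k
δ = (30.411 + √(924.83 + 60228.4))/23.3 = (30.411 + 247.29)/23.3 = 11.919 mm

11.9 mm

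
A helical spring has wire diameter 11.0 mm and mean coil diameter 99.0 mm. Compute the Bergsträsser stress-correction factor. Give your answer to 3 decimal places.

C = D/d = 99.0/11.0 = 9.0000
K_B = (4C+2)/(4C−3) = 38.000/33.000 = 1.1515

1.152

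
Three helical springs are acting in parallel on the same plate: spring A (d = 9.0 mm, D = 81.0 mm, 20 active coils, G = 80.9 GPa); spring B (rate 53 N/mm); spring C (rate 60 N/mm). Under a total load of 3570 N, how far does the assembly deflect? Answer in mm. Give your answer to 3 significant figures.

29.9 mm

k_A = Gd⁴/(8D³N_a) = (80.9×10³)(9.0⁴)/(8·81.0³·20) = 6.2423 N/mm
Parallel: k_eq = 6.2423 + 53 + 60 = 119.24 N/mm
δ = F/k_eq = 3570/119.24 = 29.939 mm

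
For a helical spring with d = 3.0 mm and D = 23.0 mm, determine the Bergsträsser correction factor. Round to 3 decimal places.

1.181

C = D/d = 23.0/3.0 = 7.6667
K_B = (4C+2)/(4C−3) = 32.667/27.667 = 1.1807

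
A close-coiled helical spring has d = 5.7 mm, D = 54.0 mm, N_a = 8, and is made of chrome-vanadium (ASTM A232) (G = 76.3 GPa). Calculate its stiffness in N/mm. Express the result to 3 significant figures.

k = Gd⁴/(8D³N_a) = (76.3×10³ × 5.7⁴) / (8 × 54.0³ × 8)
  = 8.05423e+07 / 1.00777e+07 = 7.9921 N/mm

7.99 N/mm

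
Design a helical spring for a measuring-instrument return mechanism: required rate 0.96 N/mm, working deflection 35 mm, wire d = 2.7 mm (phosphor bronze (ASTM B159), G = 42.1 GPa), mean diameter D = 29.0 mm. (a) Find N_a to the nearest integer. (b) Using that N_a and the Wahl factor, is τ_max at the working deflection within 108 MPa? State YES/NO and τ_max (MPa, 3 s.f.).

(a) 12 coils; (b) NO, τ_max = 142 MPa

N_a = Gd⁴/(8D³k) = (42.1×10³)(2.7⁴)/(8·29.0³·0.96) = 11.94 → N_a = 12
Actual rate k = Gd⁴/(8D³·12) = 0.95559 N/mm
Working load F = kδ = 0.95559·35 = 33.446 N
C = 29.0/2.7 = 10.7407; K_W = (4C−1)/(4C−4)+0.615/C = 1.1343
τ_max = K_W·8FD/(πd³) = 1.1343·125.48 = 142.33 MPa
τ_max > 108 MPa → exceeds allowable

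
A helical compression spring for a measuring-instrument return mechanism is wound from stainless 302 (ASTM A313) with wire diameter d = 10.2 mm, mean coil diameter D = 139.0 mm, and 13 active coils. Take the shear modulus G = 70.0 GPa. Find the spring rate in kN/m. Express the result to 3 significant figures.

2.71 kN/m

k = Gd⁴/(8D³N_a) = (70.0×10³ × 10.2⁴) / (8 × 139.0³ × 13)
  = 7.57703e+08 / 2.79304e+08 = 2.7128 N/mm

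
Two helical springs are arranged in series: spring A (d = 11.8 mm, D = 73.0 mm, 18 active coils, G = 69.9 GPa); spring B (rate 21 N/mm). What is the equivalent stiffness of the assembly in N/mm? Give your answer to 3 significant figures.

k_A = Gd⁴/(8D³N_a) = (69.9×10³)(11.8⁴)/(8·73.0³·18) = 24.192 N/mm
Series: 1/k_eq = 1/24.192 + 1/21 = 0.088955; k_eq = 11.242 N/mm

11.2 N/mm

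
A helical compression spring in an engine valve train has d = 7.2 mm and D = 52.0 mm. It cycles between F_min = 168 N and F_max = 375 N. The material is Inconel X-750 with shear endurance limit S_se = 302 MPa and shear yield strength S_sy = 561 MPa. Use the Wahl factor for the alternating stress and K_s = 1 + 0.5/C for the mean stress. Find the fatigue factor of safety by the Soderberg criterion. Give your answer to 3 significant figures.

C = D/d = 52.0/7.2 = 7.2222; K_W = (4C−1)/(4C−4)+0.615/C = 1.2057; K_s = 1+0.5/C = 1.0692
F_a = (F_max−F_min)/2 = 103.5 N; F_m = (F_max+F_min)/2 = 271.5 N
τ_a = K_W·8F_aD/(πd³) = 1.2057 × 36.719 = 44.271 MPa
τ_m = K_s·8F_mD/(πd³) = 1.0692 × 96.32 = 102.99 MPa
Soderberg: 1/n_f = τ_a/S_se + τ_m/S_sy = 44.271/302 + 102.99/561 = 0.14659 + 0.18358 = 0.33017
n_f = 1/0.33017 = 3.029

3.03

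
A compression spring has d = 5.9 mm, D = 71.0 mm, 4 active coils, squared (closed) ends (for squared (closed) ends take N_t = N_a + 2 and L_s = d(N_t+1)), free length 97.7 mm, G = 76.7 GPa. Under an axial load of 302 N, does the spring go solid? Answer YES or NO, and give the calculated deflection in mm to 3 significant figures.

NO, δ = 37.2 mm

k = Gd⁴/(8D³N_a) = (76.7×10³)(5.9⁴)/(8·71.0³·4) = 8.1148 N/mm
N_t = 6; L_s = 5.9·7 = 41.3 mm; δ_solid = L₀ − L_s = 97.7 − 41.3 = 56.4 mm
δ = F/k = 302/8.1148 = 37.216 mm
δ < δ_solid → spring does not go solid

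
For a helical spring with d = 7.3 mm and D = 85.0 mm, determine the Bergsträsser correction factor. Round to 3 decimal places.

C = D/d = 85.0/7.3 = 11.6438
K_B = (4C+2)/(4C−3) = 48.575/43.575 = 1.1147

1.115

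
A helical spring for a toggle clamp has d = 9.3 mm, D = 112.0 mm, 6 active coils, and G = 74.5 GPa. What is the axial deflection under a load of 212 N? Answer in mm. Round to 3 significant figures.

25.7 mm

k = Gd⁴/(8D³N_a) = (74.5×10³)(9.3⁴)/(8·112.0³·6) = 8.264 N/mm
δ = F/k = 212 / 8.264 = 25.653 mm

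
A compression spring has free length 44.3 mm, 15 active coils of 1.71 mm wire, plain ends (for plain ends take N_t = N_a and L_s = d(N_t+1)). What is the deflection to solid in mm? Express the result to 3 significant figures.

16.9 mm

N_t = 15; L_s = 1.71·16 = 27.36 mm
δ_solid = L₀ − L_s = 44.3 − 27.36 = 16.94 mm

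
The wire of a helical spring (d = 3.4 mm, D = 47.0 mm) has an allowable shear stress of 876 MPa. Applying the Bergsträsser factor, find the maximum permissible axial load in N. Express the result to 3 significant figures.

263 N

C = D/d = 47.0/3.4 = 13.8235
K_B = (4C+2)/(4C−3) = 57.294/52.294 = 1.0956
τ_max = K·8FD/(πd³) → F_max = τ_allow·πd³/(8DK)
F_max = 876·π·3.4³/(8·47.0·1.0956) = 1.0817e+05/411.95 = 262.57 N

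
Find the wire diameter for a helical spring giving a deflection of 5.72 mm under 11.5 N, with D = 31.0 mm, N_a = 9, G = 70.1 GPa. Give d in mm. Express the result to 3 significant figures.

2.80 mm

Required rate k = F/δ = 11.5/5.72 = 2.0105 N/mm
d = (8D³N_a·k / G)^(1/4) = (8·31.0³·9·2.0105 / (70.1×10³))^0.25
  = (61.518)^0.25 = 2.8006 mm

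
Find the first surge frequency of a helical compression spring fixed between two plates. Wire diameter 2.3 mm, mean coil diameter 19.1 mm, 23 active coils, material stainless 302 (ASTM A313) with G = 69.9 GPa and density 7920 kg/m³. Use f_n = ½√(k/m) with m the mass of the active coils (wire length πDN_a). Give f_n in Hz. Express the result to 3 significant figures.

k = Gd⁴/(8D³N_a) = (69.9×10³)(2.3⁴)/(8·19.1³·23) = 1.5257 N/mm = 1525.7 N/m
Wire length L = πDN_a = π·19.1·23 = 1380.1 mm
m = ρ·(πd²/4)·L = 7920 × 4.1548×10⁻⁶ m² × 1.3801 m = 0.045413 kg
f_n = ½√(k/m) = 0.5·√(1525.7/0.045413) = 0.5·√(33596) = 91.646 Hz

91.6 Hz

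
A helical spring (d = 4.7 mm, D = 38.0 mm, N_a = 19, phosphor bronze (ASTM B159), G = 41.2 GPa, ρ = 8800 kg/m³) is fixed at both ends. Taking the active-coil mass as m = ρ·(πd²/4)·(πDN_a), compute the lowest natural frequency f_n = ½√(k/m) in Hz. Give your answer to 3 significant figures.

k = Gd⁴/(8D³N_a) = (41.2×10³)(4.7⁴)/(8·38.0³·19) = 2.4104 N/mm = 2410.4 N/m
Wire length L = πDN_a = π·38.0·19 = 2268.2 mm
m = ρ·(πd²/4)·L = 8800 × 17.349×10⁻⁶ m² × 2.2682 m = 0.3463 kg
f_n = ½√(k/m) = 0.5·√(2410.4/0.3463) = 0.5·√(6960.5) = 41.715 Hz

41.7 Hz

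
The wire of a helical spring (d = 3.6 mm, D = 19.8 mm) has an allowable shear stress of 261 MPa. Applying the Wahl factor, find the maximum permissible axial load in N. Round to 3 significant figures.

189 N

C = D/d = 19.8/3.6 = 5.5000
K_W = (4C−1)/(4C−4) + 0.615/C = 21.000/18.000 + 0.1118 = 1.2785
τ_max = K·8FD/(πd³) → F_max = τ_allow·πd³/(8DK)
F_max = 261·π·3.6³/(8·19.8·1.2785) = 38256/202.51 = 188.91 N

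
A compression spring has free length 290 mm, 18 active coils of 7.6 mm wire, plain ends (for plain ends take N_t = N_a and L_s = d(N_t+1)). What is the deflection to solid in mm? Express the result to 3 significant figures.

146 mm

N_t = 18; L_s = 7.6·19 = 144.4 mm
δ_solid = L₀ − L_s = 290 − 144.4 = 145.6 mm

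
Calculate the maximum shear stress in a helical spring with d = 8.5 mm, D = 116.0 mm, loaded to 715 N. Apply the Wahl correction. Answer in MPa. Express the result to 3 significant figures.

Spring index C = D/d = 116.0/8.5 = 13.6471
K_W = (4C−1)/(4C−4) + 0.615/C = 53.588/50.588 + 0.0451 = 1.1044
τ₀ = 8FD/(πd³) = 8·715·116.0/(π·8.5³) = 663520/1929.3 = 343.91 MPa
τ_max = K·τ₀ = 1.1044 × 343.91 = 379.81 MPa

380 MPa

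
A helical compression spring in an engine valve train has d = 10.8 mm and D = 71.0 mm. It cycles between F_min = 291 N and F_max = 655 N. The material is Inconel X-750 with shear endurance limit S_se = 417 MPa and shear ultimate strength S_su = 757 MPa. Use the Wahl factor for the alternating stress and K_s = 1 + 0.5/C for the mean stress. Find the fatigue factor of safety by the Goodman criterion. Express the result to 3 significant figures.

5.77

C = D/d = 71.0/10.8 = 6.5741; K_W = (4C−1)/(4C−4)+0.615/C = 1.2281; K_s = 1+0.5/C = 1.0761
F_a = (F_max−F_min)/2 = 182 N; F_m = (F_max+F_min)/2 = 473 N
τ_a = K_W·8F_aD/(πd³) = 1.2281 × 26.122 = 32.08 MPa
τ_m = K_s·8F_mD/(πd³) = 1.0761 × 67.887 = 73.051 MPa
Goodman: 1/n_f = τ_a/S_se + τ_m/S_su = 32.08/417 + 73.051/757 = 0.07693 + 0.09650 = 0.17343
n_f = 1/0.17343 = 5.766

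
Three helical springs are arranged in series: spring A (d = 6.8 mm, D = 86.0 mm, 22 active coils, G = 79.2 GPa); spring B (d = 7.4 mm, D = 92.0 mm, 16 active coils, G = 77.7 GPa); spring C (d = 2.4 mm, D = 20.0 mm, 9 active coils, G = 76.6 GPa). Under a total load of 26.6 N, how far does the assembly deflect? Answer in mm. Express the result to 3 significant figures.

35.0 mm

k_A = Gd⁴/(8D³N_a) = (79.2×10³)(6.8⁴)/(8·86.0³·22) = 1.5127 N/mm
k_B = Gd⁴/(8D³N_a) = (77.7×10³)(7.4⁴)/(8·92.0³·16) = 2.3376 N/mm
k_C = Gd⁴/(8D³N_a) = (76.6×10³)(2.4⁴)/(8·20.0³·9) = 4.4122 N/mm
Series: 1/k_eq = 1/1.5127 + 1/2.3376 + 1/4.4122 = 1.3155; k_eq = 0.76017 N/mm
δ = F/k_eq = 26.6/0.76017 = 34.992 mm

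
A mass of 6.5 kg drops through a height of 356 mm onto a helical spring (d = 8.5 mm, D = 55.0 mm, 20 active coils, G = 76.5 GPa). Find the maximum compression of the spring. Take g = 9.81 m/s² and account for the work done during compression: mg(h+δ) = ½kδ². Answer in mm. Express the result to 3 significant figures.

k = Gd⁴/(8D³N_a) = (76.5×10³)(8.5⁴)/(8·55.0³·20) = 15.001 N/mm
W = mg = 6.5 × 9.81 = 63.765 N
½kδ² − Wδ − Wh = 0 → δ = (W + √(W² + 2kWh))/k
δ = (63.765 + √(4066 + 681070))/15.001 = (63.765 + 827.73)/15.001 = 59.428 mm

59.4 mm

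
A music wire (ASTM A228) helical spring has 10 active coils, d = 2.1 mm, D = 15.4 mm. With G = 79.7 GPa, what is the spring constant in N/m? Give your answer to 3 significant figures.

k = Gd⁴/(8D³N_a) = (79.7×10³ × 2.1⁴) / (8 × 15.4³ × 10)
  = 1.55001e+06 / 292181 = 5.305 N/mm = 5305 N/m

5300 N/m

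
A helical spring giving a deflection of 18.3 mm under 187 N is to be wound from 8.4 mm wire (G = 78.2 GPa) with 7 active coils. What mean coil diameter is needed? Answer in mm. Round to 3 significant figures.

Required rate k = F/δ = 187/18.3 = 10.219 N/mm
D = (Gd⁴/(8N_a·k))^(1/3) = (78.2×10³·8.4⁴/(8·7·10.219))^(1/3)
  = (680370)^(1/3) = 87.9526 mm

88.0 mm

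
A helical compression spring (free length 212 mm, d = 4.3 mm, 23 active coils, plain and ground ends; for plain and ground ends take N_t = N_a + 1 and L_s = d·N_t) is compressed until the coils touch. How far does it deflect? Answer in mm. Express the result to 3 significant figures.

109 mm

N_t = 24; L_s = 4.3·24 = 103.2 mm
δ_solid = L₀ − L_s = 212 − 103.2 = 108.8 mm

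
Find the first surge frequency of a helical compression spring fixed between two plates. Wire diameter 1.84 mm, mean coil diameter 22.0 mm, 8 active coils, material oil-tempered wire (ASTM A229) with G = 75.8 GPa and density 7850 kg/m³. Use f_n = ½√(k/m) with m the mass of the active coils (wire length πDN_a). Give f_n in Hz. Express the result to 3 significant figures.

k = Gd⁴/(8D³N_a) = (75.8×10³)(1.84⁴)/(8·22.0³·8) = 1.2749 N/mm = 1274.9 N/m
Wire length L = πDN_a = π·22.0·8 = 552.92 mm
m = ρ·(πd²/4)·L = 7850 × 2.659×10⁻⁶ m² × 0.55292 m = 0.011541 kg
f_n = ½√(k/m) = 0.5·√(1274.9/0.011541) = 0.5·√(1.1047e+05) = 166.18 Hz

166 Hz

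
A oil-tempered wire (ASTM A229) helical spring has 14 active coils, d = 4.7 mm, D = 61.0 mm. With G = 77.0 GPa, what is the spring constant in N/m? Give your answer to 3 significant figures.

1480 N/m

k = Gd⁴/(8D³N_a) = (77.0×10³ × 4.7⁴) / (8 × 61.0³ × 14)
  = 3.75735e+07 / 2.54219e+07 = 1.478 N/mm = 1478 N/m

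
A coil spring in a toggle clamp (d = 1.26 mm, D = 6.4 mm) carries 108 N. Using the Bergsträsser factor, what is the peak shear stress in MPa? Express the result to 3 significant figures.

1130 MPa

Spring index C = D/d = 6.4/1.26 = 5.0794
K_B = (4C+2)/(4C−3) = 22.317/17.317 = 1.2887
τ₀ = 8FD/(πd³) = 8·108·6.4/(π·1.26³) = 5529.6/6.2844 = 879.9 MPa
τ_max = K·τ₀ = 1.2887 × 879.9 = 1133.9 MPa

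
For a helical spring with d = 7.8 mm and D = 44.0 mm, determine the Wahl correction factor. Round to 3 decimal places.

1.271

C = D/d = 44.0/7.8 = 5.6410
K_W = (4C−1)/(4C−4) + 0.615/C = 21.564/18.564 + 0.1090 = 1.2706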